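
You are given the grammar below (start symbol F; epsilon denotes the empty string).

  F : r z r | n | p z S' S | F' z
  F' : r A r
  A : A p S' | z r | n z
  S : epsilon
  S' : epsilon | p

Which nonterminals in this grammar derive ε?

{ S, S' }

Directly nullable (have an epsilon-production): S, S'.
No other nonterminal has a production whose RHS symbols are all nullable.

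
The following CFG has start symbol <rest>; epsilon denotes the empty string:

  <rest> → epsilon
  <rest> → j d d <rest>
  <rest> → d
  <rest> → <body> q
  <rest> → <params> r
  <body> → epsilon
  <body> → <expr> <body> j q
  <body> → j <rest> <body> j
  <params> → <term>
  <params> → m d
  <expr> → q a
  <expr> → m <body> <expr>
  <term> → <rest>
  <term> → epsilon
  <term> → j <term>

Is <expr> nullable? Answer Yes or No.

No

Nullable nonterminals: <body>, <params>, <rest>, <term>.
No production of <expr> has an RHS whose symbols are all nullable, so <expr> is not nullable.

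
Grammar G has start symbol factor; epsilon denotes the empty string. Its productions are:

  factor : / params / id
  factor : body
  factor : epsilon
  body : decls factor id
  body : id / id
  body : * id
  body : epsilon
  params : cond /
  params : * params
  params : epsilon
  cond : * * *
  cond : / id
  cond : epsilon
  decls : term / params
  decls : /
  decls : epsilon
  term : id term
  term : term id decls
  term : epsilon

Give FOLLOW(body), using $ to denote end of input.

{ $, id }

In factor : body: body is at the end, add FOLLOW(factor) = { $, id }.
Union: FOLLOW(body) = { $, id }.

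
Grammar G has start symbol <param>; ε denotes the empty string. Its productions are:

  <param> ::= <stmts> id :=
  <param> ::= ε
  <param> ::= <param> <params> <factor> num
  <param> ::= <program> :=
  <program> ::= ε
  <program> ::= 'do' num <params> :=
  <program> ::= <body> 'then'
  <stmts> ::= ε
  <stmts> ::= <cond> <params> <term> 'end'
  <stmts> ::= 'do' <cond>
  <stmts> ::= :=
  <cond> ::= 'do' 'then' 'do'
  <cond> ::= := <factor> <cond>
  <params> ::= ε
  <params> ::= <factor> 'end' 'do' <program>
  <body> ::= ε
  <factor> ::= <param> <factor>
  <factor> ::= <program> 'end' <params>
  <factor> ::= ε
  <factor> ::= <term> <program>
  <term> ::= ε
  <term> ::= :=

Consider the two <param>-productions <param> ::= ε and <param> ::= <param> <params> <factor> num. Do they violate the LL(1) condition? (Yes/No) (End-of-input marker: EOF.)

FIRST(ε) = { ε } and FIRST(<param> <params> <factor> num) = { 'do', 'end', 'then', :=, id, num }.
The first alternative is nullable and FOLLOW(<param>) = { EOF, 'do', 'end', 'then', :=, id, num } shares 'do' with FIRST of the second — conflict.

Yes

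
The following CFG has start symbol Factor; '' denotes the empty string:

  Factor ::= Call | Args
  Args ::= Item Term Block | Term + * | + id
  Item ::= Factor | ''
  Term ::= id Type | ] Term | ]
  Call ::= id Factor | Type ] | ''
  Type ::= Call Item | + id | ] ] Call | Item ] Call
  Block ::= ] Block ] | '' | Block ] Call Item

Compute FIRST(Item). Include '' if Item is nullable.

From Item ::= Factor: add FIRST(Factor) = { +, ], id, '' } (including '' since Factor is nullable).
Item ::= '' contributes ''.
Union: FIRST(Item) = { +, ], id, '' }.

{ +, ], id, '' }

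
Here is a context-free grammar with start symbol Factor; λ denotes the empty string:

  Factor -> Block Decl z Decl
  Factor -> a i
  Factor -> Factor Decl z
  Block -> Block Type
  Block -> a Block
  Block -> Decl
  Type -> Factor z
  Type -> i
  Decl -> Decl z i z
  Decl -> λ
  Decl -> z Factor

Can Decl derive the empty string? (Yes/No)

Decl has an λ-production, so Decl ⇒ λ.

Yes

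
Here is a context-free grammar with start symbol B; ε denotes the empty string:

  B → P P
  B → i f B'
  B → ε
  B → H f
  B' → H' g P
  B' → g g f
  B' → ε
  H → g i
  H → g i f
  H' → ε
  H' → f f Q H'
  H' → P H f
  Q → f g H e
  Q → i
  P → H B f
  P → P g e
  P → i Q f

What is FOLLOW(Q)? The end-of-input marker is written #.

{ f, g, i }

In H' → f f Q H': add FIRST(H')\{ε} = { f, g, i }.
  Since H' is nullable, also add FOLLOW(H') = { g }.
In P → i Q f: add FIRST(f) = { f }.
Union: FOLLOW(Q) = { f, g, i }.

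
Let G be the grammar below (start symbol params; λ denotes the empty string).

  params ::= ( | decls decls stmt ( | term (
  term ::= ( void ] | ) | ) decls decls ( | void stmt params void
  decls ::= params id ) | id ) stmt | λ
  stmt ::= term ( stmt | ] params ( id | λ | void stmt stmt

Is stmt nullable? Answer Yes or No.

stmt has an λ-production, so stmt ⇒ λ.

Yes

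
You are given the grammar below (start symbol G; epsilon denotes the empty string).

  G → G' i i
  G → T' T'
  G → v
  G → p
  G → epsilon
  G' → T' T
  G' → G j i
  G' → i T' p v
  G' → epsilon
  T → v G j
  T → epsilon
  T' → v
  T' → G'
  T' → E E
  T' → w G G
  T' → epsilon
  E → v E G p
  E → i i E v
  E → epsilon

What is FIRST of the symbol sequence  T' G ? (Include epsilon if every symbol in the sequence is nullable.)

{ i, j, p, v, w, epsilon }

Add FIRST(T')\{epsilon} = { i, j, p, v, w }; T' is nullable, continue.
Add FIRST(G)\{epsilon} = { i, j, p, v, w }; G is nullable, continue.
Every symbol is nullable, so include epsilon.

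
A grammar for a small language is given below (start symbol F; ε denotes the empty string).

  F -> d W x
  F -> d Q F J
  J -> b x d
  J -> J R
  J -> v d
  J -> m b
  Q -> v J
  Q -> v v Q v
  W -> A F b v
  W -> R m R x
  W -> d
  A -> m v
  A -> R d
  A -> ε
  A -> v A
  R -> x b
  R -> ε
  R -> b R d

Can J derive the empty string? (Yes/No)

No

Nullable nonterminals: A, R.
No production of J has an RHS whose symbols are all nullable, so J is not nullable.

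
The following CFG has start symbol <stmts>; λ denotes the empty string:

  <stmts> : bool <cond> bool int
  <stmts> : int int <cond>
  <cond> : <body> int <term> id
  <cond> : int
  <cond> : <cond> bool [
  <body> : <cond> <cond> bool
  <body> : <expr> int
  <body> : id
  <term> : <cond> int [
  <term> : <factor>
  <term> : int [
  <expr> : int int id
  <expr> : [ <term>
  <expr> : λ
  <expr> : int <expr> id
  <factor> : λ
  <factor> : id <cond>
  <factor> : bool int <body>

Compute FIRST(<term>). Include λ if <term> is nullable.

{ [, bool, id, int, λ }

From <term> : <cond> int [: add FIRST(<cond>) = { [, id, int }.
From <term> : <factor>: add FIRST(<factor>) = { bool, id, λ } (including λ since <factor> is nullable).
<term> : int [ contributes {int}.
Union: FIRST(<term>) = { [, bool, id, int, λ }.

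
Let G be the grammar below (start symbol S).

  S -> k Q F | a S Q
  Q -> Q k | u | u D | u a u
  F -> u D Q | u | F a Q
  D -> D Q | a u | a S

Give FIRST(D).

{ a }

From D -> D Q: add FIRST(D) = { a }.
D -> a u contributes {a}.
D -> a S contributes {a}.
Union: FIRST(D) = { a }.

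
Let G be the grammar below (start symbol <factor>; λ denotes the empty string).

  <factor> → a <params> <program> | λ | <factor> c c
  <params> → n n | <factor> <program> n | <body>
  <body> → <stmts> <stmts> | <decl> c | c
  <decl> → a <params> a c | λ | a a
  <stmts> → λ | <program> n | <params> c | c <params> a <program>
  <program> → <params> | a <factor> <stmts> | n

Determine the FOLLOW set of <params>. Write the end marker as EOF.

{ EOF, a, c, n }

In <factor> → a <params> <program>: add FIRST(<program>)\{λ} = { a, c, n }.
  Since <program> is nullable, also add FOLLOW(<factor>) = { EOF, a, c, n }.
In <decl> → a <params> a c: add FIRST(a c) = { a }.
In <stmts> → <params> c: add FIRST(c) = { c }.
In <stmts> → c <params> a <program>: add FIRST(a <program>) = { a }.
In <program> → <params>: <params> is at the end, add FOLLOW(<program>) = { EOF, a, c, n }.
Union: FOLLOW(<params>) = { EOF, a, c, n }.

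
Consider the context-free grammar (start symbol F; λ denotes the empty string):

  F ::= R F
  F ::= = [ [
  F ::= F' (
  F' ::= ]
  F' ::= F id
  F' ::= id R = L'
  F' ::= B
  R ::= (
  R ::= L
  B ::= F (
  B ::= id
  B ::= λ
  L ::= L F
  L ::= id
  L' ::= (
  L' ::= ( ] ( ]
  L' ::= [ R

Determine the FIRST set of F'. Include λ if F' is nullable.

F' ::= ] contributes {]}.
From F' ::= F id: add FIRST(F) = { (, =, ], id }.
F' ::= id R = L' contributes {id}.
From F' ::= B: add FIRST(B) = { (, =, ], id, λ } (including λ since B is nullable).
Union: FIRST(F') = { (, =, ], id, λ }.

{ (, =, ], id, λ }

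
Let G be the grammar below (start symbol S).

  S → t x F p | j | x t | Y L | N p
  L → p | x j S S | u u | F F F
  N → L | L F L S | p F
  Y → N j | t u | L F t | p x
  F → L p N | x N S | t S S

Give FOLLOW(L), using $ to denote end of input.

{ $, j, p, t, u, x }

In S → Y L: L is at the end, add FOLLOW(S) = { $, j, p, t, u, x }.
In N → L: L is at the end, add FOLLOW(N) = { $, j, p, t, u, x }.
In N → L F L S: add FIRST(F L S) = { p, t, u, x }.
In N → L F L S: add FIRST(S) = { j, p, t, u, x }.
In Y → L F t: add FIRST(F t) = { p, t, u, x }.
In F → L p N: add FIRST(p N) = { p }.
Union: FOLLOW(L) = { $, j, p, t, u, x }.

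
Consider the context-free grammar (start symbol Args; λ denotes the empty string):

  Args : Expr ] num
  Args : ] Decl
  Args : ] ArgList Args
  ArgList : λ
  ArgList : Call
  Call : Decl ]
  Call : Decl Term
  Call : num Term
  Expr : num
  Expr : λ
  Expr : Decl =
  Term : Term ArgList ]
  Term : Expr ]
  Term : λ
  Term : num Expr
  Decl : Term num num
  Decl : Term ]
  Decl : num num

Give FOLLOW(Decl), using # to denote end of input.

In Args : ] Decl: Decl is at the end, add FOLLOW(Args) = { # }.
In Call : Decl ]: add FIRST(]) = { ] }.
In Call : Decl Term: add FIRST(Term)\{λ} = { ], num }.
  Since Term is nullable, also add FOLLOW(Call) = { ], num }.
In Expr : Decl =: add FIRST(=) = { = }.
Union: FOLLOW(Decl) = { #, =, ], num }.

{ #, =, ], num }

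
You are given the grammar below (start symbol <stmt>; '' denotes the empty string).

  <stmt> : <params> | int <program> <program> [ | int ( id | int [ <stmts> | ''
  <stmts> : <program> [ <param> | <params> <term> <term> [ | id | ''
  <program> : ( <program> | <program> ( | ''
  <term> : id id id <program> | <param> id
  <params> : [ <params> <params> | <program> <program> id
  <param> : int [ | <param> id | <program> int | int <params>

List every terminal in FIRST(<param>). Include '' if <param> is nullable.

{ (, int }

<param> : int [ contributes {int}.
From <param> : <param> id: add FIRST(<param>) = { (, int }.
From <param> : <program> int: <program> nullable, take FIRST(<program>) ∪ {int} = { (, int }.
<param> : int <params> contributes {int}.
Union: FIRST(<param>) = { (, int }.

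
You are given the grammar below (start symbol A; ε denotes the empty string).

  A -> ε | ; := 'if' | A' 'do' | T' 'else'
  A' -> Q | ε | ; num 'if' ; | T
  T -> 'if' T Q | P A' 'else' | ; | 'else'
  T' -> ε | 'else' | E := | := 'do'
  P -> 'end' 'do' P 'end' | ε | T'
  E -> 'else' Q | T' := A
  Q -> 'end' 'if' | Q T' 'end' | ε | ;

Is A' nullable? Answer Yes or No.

Yes

A' has an ε-production, so A' ⇒ ε.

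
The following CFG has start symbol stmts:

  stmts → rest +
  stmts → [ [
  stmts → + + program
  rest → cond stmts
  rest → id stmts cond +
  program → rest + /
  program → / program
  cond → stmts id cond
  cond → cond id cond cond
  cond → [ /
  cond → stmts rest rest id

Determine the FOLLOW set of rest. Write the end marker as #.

In stmts → rest +: add FIRST(+) = { + }.
In program → rest + /: add FIRST(+ /) = { + }.
In cond → stmts rest rest id: add FIRST(rest id) = { +, [, id }.
In cond → stmts rest rest id: add FIRST(id) = { id }.
Union: FOLLOW(rest) = { +, [, id }.

{ +, [, id }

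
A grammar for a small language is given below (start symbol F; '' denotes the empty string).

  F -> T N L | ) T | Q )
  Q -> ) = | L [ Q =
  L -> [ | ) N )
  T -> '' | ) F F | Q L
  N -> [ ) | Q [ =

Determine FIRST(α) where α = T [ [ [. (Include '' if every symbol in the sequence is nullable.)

{ ), [ }

Add FIRST(T)\{''} = { ), [ }; T is nullable, continue.
[ is a terminal; add {[} and stop.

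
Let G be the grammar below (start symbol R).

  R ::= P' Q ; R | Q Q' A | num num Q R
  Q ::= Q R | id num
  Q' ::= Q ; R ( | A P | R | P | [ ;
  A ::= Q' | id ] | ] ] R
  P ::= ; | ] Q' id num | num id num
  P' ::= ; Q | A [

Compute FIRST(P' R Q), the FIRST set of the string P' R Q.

{ ;, [, ], id, num }

Add FIRST(P') = { ;, [, ], id, num }; P' is not nullable, stop.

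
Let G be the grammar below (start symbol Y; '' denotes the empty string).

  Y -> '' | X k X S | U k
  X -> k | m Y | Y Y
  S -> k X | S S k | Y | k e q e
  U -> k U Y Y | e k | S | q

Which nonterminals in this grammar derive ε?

{ S, U, X, Y }

Directly nullable (have an ''-production): Y.
U -> S with every symbol nullable, so U is nullable.
S -> Y with every symbol nullable, so S is nullable.
X -> Y Y with every symbol nullable, so X is nullable.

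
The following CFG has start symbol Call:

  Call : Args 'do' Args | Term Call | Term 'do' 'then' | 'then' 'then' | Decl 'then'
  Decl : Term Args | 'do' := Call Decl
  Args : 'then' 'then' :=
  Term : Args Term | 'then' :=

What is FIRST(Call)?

{ 'do', 'then' }

From Call : Args 'do' Args: add FIRST(Args) = { 'then' }.
From Call : Term Call: add FIRST(Term) = { 'then' }.
From Call : Term 'do' 'then': add FIRST(Term) = { 'then' }.
Call : 'then' 'then' contributes {'then'}.
From Call : Decl 'then': add FIRST(Decl) = { 'do', 'then' }.
Union: FIRST(Call) = { 'do', 'then' }.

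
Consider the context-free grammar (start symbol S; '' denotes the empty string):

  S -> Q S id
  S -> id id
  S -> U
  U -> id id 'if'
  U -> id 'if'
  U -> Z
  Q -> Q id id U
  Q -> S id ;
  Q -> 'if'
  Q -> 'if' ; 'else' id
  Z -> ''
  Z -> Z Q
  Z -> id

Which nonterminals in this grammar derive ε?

Directly nullable (have an ''-production): Z.
U -> Z with every symbol nullable, so U is nullable.
S -> U with every symbol nullable, so S is nullable.
No other nonterminal has a production whose RHS symbols are all nullable.

{ S, U, Z }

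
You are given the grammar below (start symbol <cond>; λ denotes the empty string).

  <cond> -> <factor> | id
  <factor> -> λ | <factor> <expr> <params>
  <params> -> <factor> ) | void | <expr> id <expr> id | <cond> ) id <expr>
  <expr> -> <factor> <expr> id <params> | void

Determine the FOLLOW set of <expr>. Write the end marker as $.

In <factor> -> <factor> <expr> <params>: add FIRST(<params>) = { ), id, void }.
In <params> -> <expr> id <expr> id: add FIRST(id <expr> id) = { id }.
In <params> -> <expr> id <expr> id: add FIRST(id) = { id }.
In <params> -> <cond> ) id <expr>: <expr> is at the end, add FOLLOW(<params>) = { $, ), id, void }.
In <expr> -> <factor> <expr> id <params>: add FIRST(id <params>) = { id }.
Union: FOLLOW(<expr>) = { $, ), id, void }.

{ $, ), id, void }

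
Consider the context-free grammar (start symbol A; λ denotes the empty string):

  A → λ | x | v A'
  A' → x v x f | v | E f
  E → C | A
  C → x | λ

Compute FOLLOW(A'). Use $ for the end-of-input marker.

In A → v A': A' is at the end, add FOLLOW(A) = { $, f }.
Union: FOLLOW(A') = { $, f }.

{ $, f }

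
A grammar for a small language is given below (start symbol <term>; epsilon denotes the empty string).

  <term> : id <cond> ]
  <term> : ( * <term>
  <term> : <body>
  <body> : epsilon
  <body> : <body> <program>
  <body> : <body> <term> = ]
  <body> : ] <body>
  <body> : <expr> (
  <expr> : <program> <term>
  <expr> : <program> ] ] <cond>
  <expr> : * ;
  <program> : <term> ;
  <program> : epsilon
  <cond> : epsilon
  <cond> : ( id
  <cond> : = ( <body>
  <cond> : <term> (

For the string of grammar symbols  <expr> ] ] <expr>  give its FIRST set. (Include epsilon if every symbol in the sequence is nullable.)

Add FIRST(<expr>)\{epsilon} = { (, *, ;, =, ], id }; <expr> is nullable, continue.
] is a terminal; add {]} and stop.

{ (, *, ;, =, ], id }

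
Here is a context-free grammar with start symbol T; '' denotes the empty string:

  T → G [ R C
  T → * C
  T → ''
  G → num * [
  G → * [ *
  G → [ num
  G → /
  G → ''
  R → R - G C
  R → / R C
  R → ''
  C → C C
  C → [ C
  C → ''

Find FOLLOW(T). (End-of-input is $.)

T is the start symbol, so $ ∈ FOLLOW(T).
Union: FOLLOW(T) = { $ }.

{ $ }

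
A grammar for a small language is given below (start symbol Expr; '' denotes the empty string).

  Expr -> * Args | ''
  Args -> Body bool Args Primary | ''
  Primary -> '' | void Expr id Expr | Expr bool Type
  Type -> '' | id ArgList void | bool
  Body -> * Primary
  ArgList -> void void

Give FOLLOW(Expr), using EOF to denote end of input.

{ EOF, *, bool, id, void }

Expr is the start symbol, so EOF ∈ FOLLOW(Expr).
In Primary -> void Expr id Expr: add FIRST(id Expr) = { id }.
In Primary -> void Expr id Expr: Expr is at the end, add FOLLOW(Primary) = { EOF, *, bool, id, void }.
In Primary -> Expr bool Type: add FIRST(bool Type) = { bool }.
Union: FOLLOW(Expr) = { EOF, *, bool, id, void }.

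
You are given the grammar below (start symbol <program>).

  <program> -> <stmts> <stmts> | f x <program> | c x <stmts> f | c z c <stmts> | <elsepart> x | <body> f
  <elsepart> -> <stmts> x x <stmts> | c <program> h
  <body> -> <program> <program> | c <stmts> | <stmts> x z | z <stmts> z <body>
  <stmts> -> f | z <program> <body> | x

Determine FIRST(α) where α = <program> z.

{ c, f, x, z }

Add FIRST(<program>) = { c, f, x, z }; <program> is not nullable, stop.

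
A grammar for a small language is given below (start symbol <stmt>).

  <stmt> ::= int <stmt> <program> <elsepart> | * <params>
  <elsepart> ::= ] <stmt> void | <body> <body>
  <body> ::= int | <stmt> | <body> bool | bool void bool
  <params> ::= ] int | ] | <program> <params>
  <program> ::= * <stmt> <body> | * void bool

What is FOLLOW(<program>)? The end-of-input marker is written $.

{ *, ], bool, int }

In <stmt> ::= int <stmt> <program> <elsepart>: add FIRST(<elsepart>) = { *, ], bool, int }.
In <params> ::= <program> <params>: add FIRST(<params>) = { *, ] }.
Union: FOLLOW(<program>) = { *, ], bool, int }.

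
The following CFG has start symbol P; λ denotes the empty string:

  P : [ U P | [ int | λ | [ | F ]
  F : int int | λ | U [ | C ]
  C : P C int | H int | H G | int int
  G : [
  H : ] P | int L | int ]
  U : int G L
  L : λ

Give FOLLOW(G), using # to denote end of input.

In C : H G: G is at the end, add FOLLOW(C) = { ], int }.
In U : int G L: add FIRST(L)\{λ} = {  }.
  Since L is nullable, also add FOLLOW(U) = { #, [, ], int }.
Union: FOLLOW(G) = { #, [, ], int }.

{ #, [, ], int }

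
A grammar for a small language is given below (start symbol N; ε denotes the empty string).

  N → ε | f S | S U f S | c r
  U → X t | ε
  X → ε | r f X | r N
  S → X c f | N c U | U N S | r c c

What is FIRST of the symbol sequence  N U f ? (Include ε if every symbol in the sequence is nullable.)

Add FIRST(N)\{ε} = { c, f, r, t }; N is nullable, continue.
Add FIRST(U)\{ε} = { r, t }; U is nullable, continue.
f is a terminal; add {f} and stop.

{ c, f, r, t }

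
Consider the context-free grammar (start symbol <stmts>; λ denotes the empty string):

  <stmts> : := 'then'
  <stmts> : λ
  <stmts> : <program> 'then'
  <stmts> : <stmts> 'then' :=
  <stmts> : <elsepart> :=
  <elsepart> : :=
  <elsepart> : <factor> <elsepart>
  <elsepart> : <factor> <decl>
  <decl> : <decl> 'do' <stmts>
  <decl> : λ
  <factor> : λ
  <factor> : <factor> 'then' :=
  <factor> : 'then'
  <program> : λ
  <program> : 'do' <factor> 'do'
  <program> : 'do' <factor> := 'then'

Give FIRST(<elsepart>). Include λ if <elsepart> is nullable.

{ 'do', 'then', :=, λ }

<elsepart> : := contributes {:=}.
From <elsepart> : <factor> <elsepart>: <factor>, <elsepart> nullable, take FIRST(<factor>) ∪ FIRST(<elsepart>) = { 'do', 'then', := }; also λ since the whole RHS is nullable.
From <elsepart> : <factor> <decl>: <factor>, <decl> nullable, take FIRST(<factor>) ∪ FIRST(<decl>) = { 'do', 'then' }; also λ since the whole RHS is nullable.
Union: FIRST(<elsepart>) = { 'do', 'then', :=, λ }.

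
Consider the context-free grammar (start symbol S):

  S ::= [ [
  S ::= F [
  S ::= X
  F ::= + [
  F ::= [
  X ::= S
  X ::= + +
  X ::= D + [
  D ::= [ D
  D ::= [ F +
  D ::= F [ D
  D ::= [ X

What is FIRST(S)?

{ +, [ }

S ::= [ [ contributes {[}.
From S ::= F [: add FIRST(F) = { +, [ }.
From S ::= X: add FIRST(X) = { +, [ }.
Union: FIRST(S) = { +, [ }.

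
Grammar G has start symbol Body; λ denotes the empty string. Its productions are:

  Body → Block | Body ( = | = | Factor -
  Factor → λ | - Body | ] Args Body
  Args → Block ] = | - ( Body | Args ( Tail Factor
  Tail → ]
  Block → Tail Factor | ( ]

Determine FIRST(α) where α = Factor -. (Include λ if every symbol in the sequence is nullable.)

Add FIRST(Factor)\{λ} = { -, ] }; Factor is nullable, continue.
- is a terminal; add {-} and stop.

{ -, ] }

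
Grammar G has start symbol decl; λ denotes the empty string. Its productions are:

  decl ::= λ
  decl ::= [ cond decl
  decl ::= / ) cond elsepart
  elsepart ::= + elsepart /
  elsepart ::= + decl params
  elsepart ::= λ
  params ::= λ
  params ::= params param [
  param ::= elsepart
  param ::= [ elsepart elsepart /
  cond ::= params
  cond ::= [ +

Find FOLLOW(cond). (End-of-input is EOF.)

In decl ::= [ cond decl: add FIRST(decl)\{λ} = { /, [ }.
  Since decl is nullable, also add FOLLOW(decl) = { EOF, +, /, [ }.
In decl ::= / ) cond elsepart: add FIRST(elsepart)\{λ} = { + }.
  Since elsepart is nullable, also add FOLLOW(decl) = { EOF, +, /, [ }.
Union: FOLLOW(cond) = { EOF, +, /, [ }.

{ EOF, +, /, [ }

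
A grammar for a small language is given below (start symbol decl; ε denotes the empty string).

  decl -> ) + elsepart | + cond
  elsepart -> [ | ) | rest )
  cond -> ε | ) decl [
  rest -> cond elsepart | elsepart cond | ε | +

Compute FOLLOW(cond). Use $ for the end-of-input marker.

{ $, ), +, [ }

In decl -> + cond: cond is at the end, add FOLLOW(decl) = { $, [ }.
In rest -> cond elsepart: add FIRST(elsepart) = { ), +, [ }.
In rest -> elsepart cond: cond is at the end, add FOLLOW(rest) = { ) }.
Union: FOLLOW(cond) = { $, ), +, [ }.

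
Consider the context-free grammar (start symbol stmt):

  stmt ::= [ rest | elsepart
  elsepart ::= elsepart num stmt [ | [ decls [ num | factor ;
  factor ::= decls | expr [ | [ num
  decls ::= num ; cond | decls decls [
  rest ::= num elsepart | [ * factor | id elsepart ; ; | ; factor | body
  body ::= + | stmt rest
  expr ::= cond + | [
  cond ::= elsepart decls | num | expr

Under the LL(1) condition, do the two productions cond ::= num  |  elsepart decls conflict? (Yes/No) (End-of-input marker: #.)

Yes

FIRST(num) = { num } and FIRST(elsepart decls) = { [, num }.
Both contain num, so the two alternatives are not disjoint — LL(1) conflict.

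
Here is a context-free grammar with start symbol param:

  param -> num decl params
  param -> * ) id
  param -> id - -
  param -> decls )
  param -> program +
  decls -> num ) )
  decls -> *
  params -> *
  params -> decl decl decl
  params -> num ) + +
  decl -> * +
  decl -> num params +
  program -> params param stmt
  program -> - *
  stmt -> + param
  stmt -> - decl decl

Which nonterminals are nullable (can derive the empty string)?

No nonterminal has an empty production or an RHS whose symbols are all nullable.

{ } (none)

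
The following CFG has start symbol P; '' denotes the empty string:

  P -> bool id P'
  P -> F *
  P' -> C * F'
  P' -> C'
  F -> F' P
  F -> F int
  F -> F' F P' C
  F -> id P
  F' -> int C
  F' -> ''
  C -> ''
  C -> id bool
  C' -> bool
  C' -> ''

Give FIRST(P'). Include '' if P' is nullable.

From P' -> C * F': C nullable, take FIRST(C) ∪ {*} = { *, id }.
From P' -> C': add FIRST(C') = { bool, '' } (including '' since C' is nullable).
Union: FIRST(P') = { *, bool, id, '' }.

{ *, bool, id, '' }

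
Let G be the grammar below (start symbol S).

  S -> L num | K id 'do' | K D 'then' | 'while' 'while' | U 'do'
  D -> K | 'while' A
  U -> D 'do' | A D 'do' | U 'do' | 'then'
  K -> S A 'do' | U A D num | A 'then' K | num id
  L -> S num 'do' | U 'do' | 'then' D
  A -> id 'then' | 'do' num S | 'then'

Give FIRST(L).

From L -> S num 'do': add FIRST(S) = { 'do', 'then', 'while', id, num }.
From L -> U 'do': add FIRST(U) = { 'do', 'then', 'while', id, num }.
L -> 'then' D contributes {'then'}.
Union: FIRST(L) = { 'do', 'then', 'while', id, num }.

{ 'do', 'then', 'while', id, num }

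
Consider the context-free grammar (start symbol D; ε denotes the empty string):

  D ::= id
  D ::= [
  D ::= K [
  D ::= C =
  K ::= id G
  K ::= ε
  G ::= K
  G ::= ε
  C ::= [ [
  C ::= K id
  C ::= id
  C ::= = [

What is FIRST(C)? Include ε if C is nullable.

{ =, [, id }

C ::= [ [ contributes {[}.
From C ::= K id: K nullable, take FIRST(K) ∪ {id} = { id }.
C ::= id contributes {id}.
C ::= = [ contributes {=}.
Union: FIRST(C) = { =, [, id }.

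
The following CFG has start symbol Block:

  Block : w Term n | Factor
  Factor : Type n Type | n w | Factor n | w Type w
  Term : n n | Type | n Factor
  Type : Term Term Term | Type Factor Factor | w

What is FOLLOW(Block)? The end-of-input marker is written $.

Block is the start symbol, so $ ∈ FOLLOW(Block).
Union: FOLLOW(Block) = { $ }.

{ $ }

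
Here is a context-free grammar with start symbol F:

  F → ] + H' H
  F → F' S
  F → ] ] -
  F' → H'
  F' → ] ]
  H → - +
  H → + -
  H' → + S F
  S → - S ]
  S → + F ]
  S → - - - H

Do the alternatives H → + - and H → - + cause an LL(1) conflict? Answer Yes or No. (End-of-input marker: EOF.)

No

FIRST(+ -) = { + } and FIRST(- +) = { - }.
The FIRST sets are disjoint and neither alternative is nullable — no conflict.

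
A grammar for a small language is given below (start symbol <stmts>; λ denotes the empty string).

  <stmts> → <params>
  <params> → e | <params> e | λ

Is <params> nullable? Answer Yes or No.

<params> has an λ-production, so <params> ⇒ λ.

Yes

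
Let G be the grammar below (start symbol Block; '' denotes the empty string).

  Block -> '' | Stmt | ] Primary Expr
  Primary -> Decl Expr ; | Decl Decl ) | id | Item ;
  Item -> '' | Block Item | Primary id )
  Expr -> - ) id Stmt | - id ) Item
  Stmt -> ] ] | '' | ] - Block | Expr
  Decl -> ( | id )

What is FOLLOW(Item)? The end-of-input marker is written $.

In Primary -> Item ;: add FIRST(;) = { ; }.
In Item -> Block Item: Item is at the end, add FOLLOW(Item) = { $, (, -, ;, ], id }.
In Expr -> - id ) Item: Item is at the end, add FOLLOW(Expr) = { $, (, -, ;, ], id }.
Union: FOLLOW(Item) = { $, (, -, ;, ], id }.

{ $, (, -, ;, ], id }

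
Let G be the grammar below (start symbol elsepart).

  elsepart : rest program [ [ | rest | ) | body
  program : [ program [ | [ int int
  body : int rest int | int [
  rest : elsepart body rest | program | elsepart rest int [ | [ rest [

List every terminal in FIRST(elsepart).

{ ), [, int }

From elsepart : rest program [ [: add FIRST(rest) = { ), [, int }.
From elsepart : rest: add FIRST(rest) = { ), [, int }.
elsepart : ) contributes {)}.
From elsepart : body: add FIRST(body) = { int }.
Union: FIRST(elsepart) = { ), [, int }.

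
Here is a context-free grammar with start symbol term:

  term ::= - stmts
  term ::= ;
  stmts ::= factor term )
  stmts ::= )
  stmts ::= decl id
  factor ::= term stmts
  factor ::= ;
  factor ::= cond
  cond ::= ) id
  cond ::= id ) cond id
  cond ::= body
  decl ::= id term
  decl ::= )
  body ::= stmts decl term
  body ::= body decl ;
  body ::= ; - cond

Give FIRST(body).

{ ), -, ;, id }

From body ::= stmts decl term: add FIRST(stmts) = { ), -, ;, id }.
From body ::= body decl ;: add FIRST(body) = { ), -, ;, id }.
body ::= ; - cond contributes {;}.
Union: FIRST(body) = { ), -, ;, id }.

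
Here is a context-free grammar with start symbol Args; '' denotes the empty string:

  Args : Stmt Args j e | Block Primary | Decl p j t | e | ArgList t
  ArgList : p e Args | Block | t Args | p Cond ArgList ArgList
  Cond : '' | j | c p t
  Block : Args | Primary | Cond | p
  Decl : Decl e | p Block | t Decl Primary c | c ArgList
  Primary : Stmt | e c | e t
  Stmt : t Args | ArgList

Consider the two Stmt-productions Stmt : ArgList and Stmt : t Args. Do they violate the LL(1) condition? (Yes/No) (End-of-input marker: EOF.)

FIRST(ArgList) = { c, e, j, p, t, '' } and FIRST(t Args) = { t }.
Both contain t, so the two alternatives are not disjoint — LL(1) conflict.

Yes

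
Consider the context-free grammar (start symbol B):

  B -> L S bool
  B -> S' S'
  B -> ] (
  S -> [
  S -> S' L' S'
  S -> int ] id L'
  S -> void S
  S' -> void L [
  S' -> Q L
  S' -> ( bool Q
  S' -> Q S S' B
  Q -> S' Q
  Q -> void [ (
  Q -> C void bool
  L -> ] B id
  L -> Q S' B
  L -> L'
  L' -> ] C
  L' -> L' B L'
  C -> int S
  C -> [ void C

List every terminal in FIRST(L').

L' -> ] C contributes {]}.
From L' -> L' B L': add FIRST(L') = { ] }.
Union: FIRST(L') = { ] }.

{ ] }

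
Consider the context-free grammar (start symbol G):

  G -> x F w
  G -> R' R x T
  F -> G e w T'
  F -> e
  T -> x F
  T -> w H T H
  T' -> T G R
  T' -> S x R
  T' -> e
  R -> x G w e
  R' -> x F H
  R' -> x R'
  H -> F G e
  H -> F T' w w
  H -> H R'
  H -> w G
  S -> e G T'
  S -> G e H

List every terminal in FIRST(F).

{ e, x }

From F -> G e w T': add FIRST(G) = { x }.
F -> e contributes {e}.
Union: FIRST(F) = { e, x }.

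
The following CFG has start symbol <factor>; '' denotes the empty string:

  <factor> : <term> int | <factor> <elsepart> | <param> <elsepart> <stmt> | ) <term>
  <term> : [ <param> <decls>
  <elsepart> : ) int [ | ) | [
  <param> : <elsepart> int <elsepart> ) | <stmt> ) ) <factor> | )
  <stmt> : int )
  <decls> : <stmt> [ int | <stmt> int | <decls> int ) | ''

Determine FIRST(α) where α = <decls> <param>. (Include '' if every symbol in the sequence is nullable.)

{ ), [, int }

Add FIRST(<decls>)\{''} = { int }; <decls> is nullable, continue.
Add FIRST(<param>) = { ), [, int }; <param> is not nullable, stop.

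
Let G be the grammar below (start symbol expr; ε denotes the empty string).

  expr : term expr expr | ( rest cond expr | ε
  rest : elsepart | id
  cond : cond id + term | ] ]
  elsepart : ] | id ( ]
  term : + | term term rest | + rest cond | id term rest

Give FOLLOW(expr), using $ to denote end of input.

{ $, (, +, id }

expr is the start symbol, so $ ∈ FOLLOW(expr).
In expr : term expr expr: add FIRST(expr)\{ε} = { (, +, id }.
  Since expr is nullable, also add FOLLOW(expr) = { $, (, +, id }.
In expr : term expr expr: expr is at the end, add FOLLOW(expr) = { $, (, +, id }.
In expr : ( rest cond expr: expr is at the end, add FOLLOW(expr) = { $, (, +, id }.
Union: FOLLOW(expr) = { $, (, +, id }.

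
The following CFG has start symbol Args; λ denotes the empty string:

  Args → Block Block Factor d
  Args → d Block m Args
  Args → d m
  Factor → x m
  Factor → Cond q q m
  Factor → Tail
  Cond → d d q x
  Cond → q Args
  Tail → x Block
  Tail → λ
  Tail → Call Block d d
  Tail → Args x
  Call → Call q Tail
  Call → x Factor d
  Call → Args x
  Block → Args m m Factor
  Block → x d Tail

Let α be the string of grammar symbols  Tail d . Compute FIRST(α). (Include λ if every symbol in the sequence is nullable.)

{ d, x }

Add FIRST(Tail)\{λ} = { d, x }; Tail is nullable, continue.
d is a terminal; add {d} and stop.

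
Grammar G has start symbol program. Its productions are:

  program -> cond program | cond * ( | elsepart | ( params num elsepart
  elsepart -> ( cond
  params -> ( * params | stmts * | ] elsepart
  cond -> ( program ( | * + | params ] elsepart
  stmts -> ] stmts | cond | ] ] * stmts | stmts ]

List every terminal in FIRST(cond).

{ (, *, ] }

cond -> ( program ( contributes {(}.
cond -> * + contributes {*}.
From cond -> params ] elsepart: add FIRST(params) = { (, *, ] }.
Union: FIRST(cond) = { (, *, ] }.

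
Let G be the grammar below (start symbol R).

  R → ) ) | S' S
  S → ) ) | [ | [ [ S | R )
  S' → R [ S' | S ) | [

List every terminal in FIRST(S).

{ ), [ }

S → ) ) contributes {)}.
S → [ contributes {[}.
S → [ [ S contributes {[}.
From S → R ): add FIRST(R) = { ), [ }.
Union: FIRST(S) = { ), [ }.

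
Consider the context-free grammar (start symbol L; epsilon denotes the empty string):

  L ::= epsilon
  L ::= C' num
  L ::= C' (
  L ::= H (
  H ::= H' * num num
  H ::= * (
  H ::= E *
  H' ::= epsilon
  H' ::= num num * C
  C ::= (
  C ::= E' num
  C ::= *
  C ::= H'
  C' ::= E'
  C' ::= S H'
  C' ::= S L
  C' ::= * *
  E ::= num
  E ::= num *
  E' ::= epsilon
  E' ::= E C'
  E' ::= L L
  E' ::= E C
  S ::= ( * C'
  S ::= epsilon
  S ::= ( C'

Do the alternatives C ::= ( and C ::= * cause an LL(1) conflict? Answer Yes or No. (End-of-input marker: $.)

No

FIRST(() = { ( } and FIRST(*) = { * }.
The FIRST sets are disjoint and neither alternative is nullable — no conflict.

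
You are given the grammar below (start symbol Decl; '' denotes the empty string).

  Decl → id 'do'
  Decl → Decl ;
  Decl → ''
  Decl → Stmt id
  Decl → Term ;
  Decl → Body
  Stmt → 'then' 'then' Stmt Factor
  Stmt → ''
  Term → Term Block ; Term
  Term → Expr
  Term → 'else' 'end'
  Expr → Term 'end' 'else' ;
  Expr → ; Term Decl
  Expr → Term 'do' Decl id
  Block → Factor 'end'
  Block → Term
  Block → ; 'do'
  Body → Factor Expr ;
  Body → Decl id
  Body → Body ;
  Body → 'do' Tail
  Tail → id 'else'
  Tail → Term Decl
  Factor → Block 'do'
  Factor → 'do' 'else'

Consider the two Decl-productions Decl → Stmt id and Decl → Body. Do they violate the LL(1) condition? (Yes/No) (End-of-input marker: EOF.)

FIRST(Stmt id) = { 'then', id } and FIRST(Body) = { 'do', 'else', 'then', ;, id }.
Both contain 'then', so the two alternatives are not disjoint — LL(1) conflict.

Yes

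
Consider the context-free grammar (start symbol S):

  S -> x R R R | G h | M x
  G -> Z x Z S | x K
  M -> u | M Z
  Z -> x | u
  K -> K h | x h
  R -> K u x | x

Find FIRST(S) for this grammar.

S -> x R R R contributes {x}.
From S -> G h: add FIRST(G) = { u, x }.
From S -> M x: add FIRST(M) = { u }.
Union: FIRST(S) = { u, x }.

{ u, x }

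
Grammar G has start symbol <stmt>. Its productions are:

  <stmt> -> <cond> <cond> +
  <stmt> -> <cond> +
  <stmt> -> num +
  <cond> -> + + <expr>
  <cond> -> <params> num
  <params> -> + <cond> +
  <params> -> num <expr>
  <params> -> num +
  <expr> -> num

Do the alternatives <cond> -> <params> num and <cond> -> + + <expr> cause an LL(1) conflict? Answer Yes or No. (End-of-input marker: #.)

Yes

FIRST(<params> num) = { +, num } and FIRST(+ + <expr>) = { + }.
Both contain +, so the two alternatives are not disjoint — LL(1) conflict.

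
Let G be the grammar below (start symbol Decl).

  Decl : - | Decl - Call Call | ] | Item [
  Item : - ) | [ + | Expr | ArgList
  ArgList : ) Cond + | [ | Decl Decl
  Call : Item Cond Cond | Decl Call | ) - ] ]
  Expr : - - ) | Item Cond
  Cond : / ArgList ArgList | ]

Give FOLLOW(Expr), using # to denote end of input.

In Item : Expr: Expr is at the end, add FOLLOW(Item) = { /, [, ] }.
Union: FOLLOW(Expr) = { /, [, ] }.

{ /, [, ] }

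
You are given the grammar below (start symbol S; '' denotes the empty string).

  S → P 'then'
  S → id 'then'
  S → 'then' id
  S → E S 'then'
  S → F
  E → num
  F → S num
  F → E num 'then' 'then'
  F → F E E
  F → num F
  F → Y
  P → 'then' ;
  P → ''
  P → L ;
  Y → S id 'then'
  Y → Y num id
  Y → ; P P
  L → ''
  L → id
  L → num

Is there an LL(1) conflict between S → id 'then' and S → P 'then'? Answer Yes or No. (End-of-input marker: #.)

FIRST(id 'then') = { id } and FIRST(P 'then') = { 'then', ;, id, num }.
Both contain id, so the two alternatives are not disjoint — LL(1) conflict.

Yes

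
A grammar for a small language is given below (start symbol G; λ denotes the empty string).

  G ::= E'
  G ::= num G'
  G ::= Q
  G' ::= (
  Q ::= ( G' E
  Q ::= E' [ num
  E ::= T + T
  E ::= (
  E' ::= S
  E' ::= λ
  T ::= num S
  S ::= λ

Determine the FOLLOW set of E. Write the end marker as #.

In Q ::= ( G' E: E is at the end, add FOLLOW(Q) = { # }.
Union: FOLLOW(E) = { # }.

{ # }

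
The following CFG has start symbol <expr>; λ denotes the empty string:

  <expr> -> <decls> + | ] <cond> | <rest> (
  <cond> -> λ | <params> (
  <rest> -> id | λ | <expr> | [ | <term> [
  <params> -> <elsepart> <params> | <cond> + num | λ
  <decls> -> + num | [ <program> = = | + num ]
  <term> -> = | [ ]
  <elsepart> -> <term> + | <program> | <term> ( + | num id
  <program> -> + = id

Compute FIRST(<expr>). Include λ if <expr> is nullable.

From <expr> -> <decls> +: add FIRST(<decls>) = { +, [ }.
<expr> -> ] <cond> contributes {]}.
From <expr> -> <rest> (: <rest> nullable, take FIRST(<rest>) ∪ {(} = { (, +, =, [, ], id }.
Union: FIRST(<expr>) = { (, +, =, [, ], id }.

{ (, +, =, [, ], id }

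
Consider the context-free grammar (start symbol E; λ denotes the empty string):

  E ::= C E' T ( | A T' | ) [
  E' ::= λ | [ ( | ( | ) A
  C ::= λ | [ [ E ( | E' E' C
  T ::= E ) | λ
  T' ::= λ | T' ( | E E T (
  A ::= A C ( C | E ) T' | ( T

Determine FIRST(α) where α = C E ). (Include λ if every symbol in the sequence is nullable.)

{ (, ), [ }

Add FIRST(C)\{λ} = { (, ), [ }; C is nullable, continue.
Add FIRST(E) = { (, ), [ }; E is not nullable, stop.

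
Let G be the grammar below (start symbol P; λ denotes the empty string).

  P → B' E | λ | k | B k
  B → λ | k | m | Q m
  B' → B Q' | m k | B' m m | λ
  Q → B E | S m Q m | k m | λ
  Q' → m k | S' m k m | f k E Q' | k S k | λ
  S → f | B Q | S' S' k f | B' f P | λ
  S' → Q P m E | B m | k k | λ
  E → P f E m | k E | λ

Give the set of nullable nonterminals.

Directly nullable (have an λ-production): P, B, B', Q, Q', S, S', E.

{ B, B', E, P, Q, Q', S, S' }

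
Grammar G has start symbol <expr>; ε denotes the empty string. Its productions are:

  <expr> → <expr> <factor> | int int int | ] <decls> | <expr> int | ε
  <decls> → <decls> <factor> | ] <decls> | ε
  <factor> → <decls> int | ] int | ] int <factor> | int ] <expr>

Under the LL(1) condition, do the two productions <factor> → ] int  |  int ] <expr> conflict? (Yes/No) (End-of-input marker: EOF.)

No

FIRST(] int) = { ] } and FIRST(int ] <expr>) = { int }.
The FIRST sets are disjoint and neither alternative is nullable — no conflict.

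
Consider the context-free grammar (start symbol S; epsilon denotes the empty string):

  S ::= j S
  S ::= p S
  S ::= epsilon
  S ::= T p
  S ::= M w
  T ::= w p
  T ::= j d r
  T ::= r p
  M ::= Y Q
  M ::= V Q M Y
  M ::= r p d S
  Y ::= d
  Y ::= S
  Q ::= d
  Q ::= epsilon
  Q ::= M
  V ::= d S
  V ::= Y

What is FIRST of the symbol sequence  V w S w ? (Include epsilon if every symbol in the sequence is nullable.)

Add FIRST(V)\{epsilon} = { d, j, p, r, w }; V is nullable, continue.
w is a terminal; add {w} and stop.

{ d, j, p, r, w }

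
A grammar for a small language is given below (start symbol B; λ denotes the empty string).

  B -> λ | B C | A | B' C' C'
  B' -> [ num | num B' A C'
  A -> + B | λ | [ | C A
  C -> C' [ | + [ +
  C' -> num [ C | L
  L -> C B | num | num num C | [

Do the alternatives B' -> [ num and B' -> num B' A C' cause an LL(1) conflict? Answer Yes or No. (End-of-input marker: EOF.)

No

FIRST([ num) = { [ } and FIRST(num B' A C') = { num }.
The FIRST sets are disjoint and neither alternative is nullable — no conflict.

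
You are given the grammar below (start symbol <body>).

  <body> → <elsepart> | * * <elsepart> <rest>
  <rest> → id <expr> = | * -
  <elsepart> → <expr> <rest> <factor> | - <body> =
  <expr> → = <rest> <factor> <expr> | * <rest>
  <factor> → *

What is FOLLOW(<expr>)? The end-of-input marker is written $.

In <rest> → id <expr> =: add FIRST(=) = { = }.
In <elsepart> → <expr> <rest> <factor>: add FIRST(<rest> <factor>) = { *, id }.
In <expr> → = <rest> <factor> <expr>: <expr> is at the end, add FOLLOW(<expr>) = { *, =, id }.
Union: FOLLOW(<expr>) = { *, =, id }.

{ *, =, id }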